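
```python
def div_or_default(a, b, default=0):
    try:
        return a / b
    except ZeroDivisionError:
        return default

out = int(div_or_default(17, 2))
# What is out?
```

Step-by-step execution trace:
1. `div_or_default(17, 2)` enters try: `return 17 / 2` → returns 8.5. No exception raised.
2. `except ZeroDivisionError` is skipped.
3. `int(8.5)` → 8 → out = 8.
Result: 8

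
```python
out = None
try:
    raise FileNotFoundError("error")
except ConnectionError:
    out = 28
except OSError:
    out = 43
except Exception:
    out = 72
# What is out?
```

Step-by-step execution trace:
1. `raise FileNotFoundError(...)` raises FileNotFoundError.
2. `except ConnectionError` does not match (FileNotFoundError is not a subclass of ConnectionError); skipped.
3. `except OSError` matches (FileNotFoundError is a subclass of OSError) → out = 43.
4. `except Exception` is not reached.
Result: 43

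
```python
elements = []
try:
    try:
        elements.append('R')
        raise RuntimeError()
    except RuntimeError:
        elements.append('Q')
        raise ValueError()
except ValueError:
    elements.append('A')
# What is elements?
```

Step-by-step execution trace:
1. Inner try: `elements.append('R')` → elements = ['R'].
2. `raise RuntimeError()` raises RuntimeError.
3. Inner `except RuntimeError` matches → `elements.append('Q')` → elements = ['R', 'Q'].
4. `raise ValueError()` raises ValueError; propagates to outer try.
5. Outer `except ValueError` matches → `elements.append('A')` → elements = ['R', 'Q', 'A'].
Result: ['R', 'Q', 'A']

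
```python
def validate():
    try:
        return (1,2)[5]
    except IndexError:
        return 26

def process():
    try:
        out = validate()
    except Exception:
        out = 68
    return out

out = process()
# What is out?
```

Step-by-step execution trace:
1. `process()` calls `validate()`.
2. In validate: `(1,2)[5]` raises IndexError; `except IndexError` catches it → returns 26.
3. In process: `out = validate()` → out = 26. No exception reaches process.
4. `except Exception` is skipped; process returns 26.
5. out = 26.
Result: 26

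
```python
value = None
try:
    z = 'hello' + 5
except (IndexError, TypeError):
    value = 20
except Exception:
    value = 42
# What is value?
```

Step-by-step execution trace:
1. `z = 'hello' + 5` raises TypeError.
2. `except (IndexError, TypeError)` matches (TypeError is in the tuple) → value = 20.
3. `except Exception` is not reached.
Result: 20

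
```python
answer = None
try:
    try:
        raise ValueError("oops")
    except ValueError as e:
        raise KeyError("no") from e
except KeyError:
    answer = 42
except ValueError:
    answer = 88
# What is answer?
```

Step-by-step execution trace:
1. Inner try raises ValueError; inner `except ValueError as e` catches it.
2. `raise KeyError(...) from e` raises KeyError (ValueError is attached as __cause__, but only KeyError is active).
3. Outer `except KeyError` matches → answer = 42.
4. `except ValueError` is not reached.
Result: 42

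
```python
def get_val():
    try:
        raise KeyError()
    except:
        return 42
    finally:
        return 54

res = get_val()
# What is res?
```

Step-by-step execution trace:
1. `get_val()` enters try: `raise KeyError()` raises KeyError.
2. bare `except` matches → `return 42` sets pending return value 42.
3. Before returning, `finally: return 54` runs and overrides the pending return.
4. get_val() returns 54 → res = 54.
Result: 54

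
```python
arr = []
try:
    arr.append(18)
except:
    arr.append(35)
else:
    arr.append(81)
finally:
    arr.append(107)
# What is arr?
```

Step-by-step execution trace:
1. try: `arr.append(18)` → arr = [18]. No exception raised.
2. `except` is skipped.
3. `else` runs: `arr.append(81)` → arr = [18, 81].
4. `finally` always runs: `arr.append(107)` → arr = [18, 81, 107].
Result: [18, 81, 107]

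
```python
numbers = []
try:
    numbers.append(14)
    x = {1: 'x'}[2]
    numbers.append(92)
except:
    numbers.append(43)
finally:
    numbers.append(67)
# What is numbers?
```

Step-by-step execution trace:
1. try: `numbers.append(14)` → numbers = [14].
2. `x = {1: 'x'}[2]` raises KeyError; `numbers.append(92)` is not reached.
3. bare `except` matches → `numbers.append(43)` → numbers = [14, 43].
4. finally always runs: `numbers.append(67)` → numbers = [14, 43, 67].
Result: [14, 43, 67]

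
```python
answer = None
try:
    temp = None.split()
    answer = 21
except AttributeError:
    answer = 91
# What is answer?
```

Step-by-step execution trace:
1. `temp = None.split()` raises AttributeError.
2. `answer = 21` is not reached.
3. `except AttributeError` matches → answer = 91.
Result: 91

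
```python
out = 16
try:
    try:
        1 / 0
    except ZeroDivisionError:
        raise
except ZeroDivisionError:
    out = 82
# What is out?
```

Step-by-step execution trace:
1. Inner try: `1 / 0` raises ZeroDivisionError.
2. Inner `except ZeroDivisionError` matches; bare `raise` re-raises the same ZeroDivisionError.
3. Outer `except ZeroDivisionError` matches → out = 82.
Result: 82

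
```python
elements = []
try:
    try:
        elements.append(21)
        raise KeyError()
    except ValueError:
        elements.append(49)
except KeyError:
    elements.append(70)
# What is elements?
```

Step-by-step execution trace:
1. Inner try: `elements.append(21)` → elements = [21].
2. `raise KeyError()` raises KeyError.
3. Inner `except ValueError` does not match KeyError; exception propagates to outer try.
4. Outer `except KeyError` matches → `elements.append(70)` → elements = [21, 70].
Result: [21, 70]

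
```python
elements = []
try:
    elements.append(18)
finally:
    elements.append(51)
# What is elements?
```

Step-by-step execution trace:
1. try: `elements.append(18)` → elements = [18].
2. The try body completes without raising.
3. finally always runs: `elements.append(51)` → elements = [18, 51].
Result: [18, 51]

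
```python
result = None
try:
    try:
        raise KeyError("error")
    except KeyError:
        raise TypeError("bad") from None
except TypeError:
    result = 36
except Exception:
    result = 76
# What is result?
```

Step-by-step execution trace:
1. Inner try raises KeyError; inner `except KeyError` catches it.
2. `raise TypeError(...) from None` raises TypeError (from None suppresses __context__, but the active exception is still TypeError).
3. Outer `except TypeError` matches → result = 36.
4. `except Exception` is not reached.
Result: 36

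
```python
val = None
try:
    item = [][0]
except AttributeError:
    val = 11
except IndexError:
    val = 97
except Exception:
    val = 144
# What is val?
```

Step-by-step execution trace:
1. `item = [][0]` raises IndexError.
2. `except AttributeError` does not match IndexError; skipped.
3. `except IndexError` matches → val = 97.
4. Remaining except clauses are skipped.
Result: 97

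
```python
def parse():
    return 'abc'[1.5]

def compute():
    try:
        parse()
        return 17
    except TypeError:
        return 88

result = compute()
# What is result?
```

Step-by-step execution trace:
1. `compute()` calls `parse()`.
2. `parse()` evaluates `'abc'[1.5]`, which raises TypeError; it propagates to the caller.
3. `return 17` is not reached.
4. `except TypeError` in compute matches → returns 88.
5. result = 88.
Result: 88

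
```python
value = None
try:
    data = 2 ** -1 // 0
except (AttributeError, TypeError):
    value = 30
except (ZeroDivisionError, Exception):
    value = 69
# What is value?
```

Step-by-step execution trace:
1. `data = 2 ** -1 // 0` raises ZeroDivisionError.
2. `except (AttributeError, TypeError)` does not match ZeroDivisionError; skipped.
3. `except (ZeroDivisionError, Exception)` matches (ZeroDivisionError is in the tuple) → value = 69.
Result: 69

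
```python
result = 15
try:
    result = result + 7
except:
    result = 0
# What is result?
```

Step-by-step execution trace:
1. result starts at 15.
2. try: `result = result + 7` → result = 22. No exception raised.
3. `except` is skipped.
Result: 22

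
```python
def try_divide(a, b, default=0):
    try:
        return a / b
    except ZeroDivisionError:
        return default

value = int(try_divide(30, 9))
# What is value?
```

Step-by-step execution trace:
1. `try_divide(30, 9)` enters try: `return 30 / 9` → returns 3.3333333333333335. No exception raised.
2. `except ZeroDivisionError` is skipped.
3. `int(3.3333333333333335)` → 3 → value = 3.
Result: 3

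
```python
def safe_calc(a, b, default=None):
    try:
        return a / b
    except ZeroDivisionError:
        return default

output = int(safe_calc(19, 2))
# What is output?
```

Step-by-step execution trace:
1. `safe_calc(19, 2)` enters try: `return 19 / 2` → returns 9.5. No exception raised.
2. `except ZeroDivisionError` is skipped.
3. `int(9.5)` → 9 → output = 9.
Result: 9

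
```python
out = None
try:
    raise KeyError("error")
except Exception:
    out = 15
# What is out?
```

Step-by-step execution trace:
1. `raise KeyError(...)` raises KeyError.
2. `except Exception` matches (KeyError is a subclass of Exception) → out = 15.
Result: 15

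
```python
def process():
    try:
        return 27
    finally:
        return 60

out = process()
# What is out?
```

Step-by-step execution trace:
1. `process()` enters try: `return 27` sets pending return value 27.
2. Before returning, `finally: return 60` runs and overrides the pending return.
3. process() returns 60 → out = 60.
Result: 60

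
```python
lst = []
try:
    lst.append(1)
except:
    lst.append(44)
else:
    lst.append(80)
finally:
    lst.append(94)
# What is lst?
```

Step-by-step execution trace:
1. try: `lst.append(1)` → lst = [1]. No exception raised.
2. `except` is skipped.
3. `else` runs: `lst.append(80)` → lst = [1, 80].
4. `finally` always runs: `lst.append(94)` → lst = [1, 80, 94].
Result: [1, 80, 94]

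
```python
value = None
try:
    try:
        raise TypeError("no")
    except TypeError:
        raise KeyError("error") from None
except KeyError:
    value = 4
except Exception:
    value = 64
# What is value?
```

Step-by-step execution trace:
1. Inner try raises TypeError; inner `except TypeError` catches it.
2. `raise KeyError(...) from None` raises KeyError (from None suppresses __context__, but the active exception is still KeyError).
3. Outer `except KeyError` matches → value = 4.
4. `except Exception` is not reached.
Result: 4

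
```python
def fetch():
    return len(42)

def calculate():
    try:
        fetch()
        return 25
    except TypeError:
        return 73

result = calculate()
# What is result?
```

Step-by-step execution trace:
1. `calculate()` calls `fetch()`.
2. `fetch()` evaluates `len(42)`, which raises TypeError; it propagates to the caller.
3. `return 25` is not reached.
4. `except TypeError` in calculate matches → returns 73.
5. result = 73.
Result: 73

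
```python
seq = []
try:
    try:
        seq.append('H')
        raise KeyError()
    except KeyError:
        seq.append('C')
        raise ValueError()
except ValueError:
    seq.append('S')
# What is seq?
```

Step-by-step execution trace:
1. Inner try: `seq.append('H')` → seq = ['H'].
2. `raise KeyError()` raises KeyError.
3. Inner `except KeyError` matches → `seq.append('C')` → seq = ['H', 'C'].
4. `raise ValueError()` raises ValueError; propagates to outer try.
5. Outer `except ValueError` matches → `seq.append('S')` → seq = ['H', 'C', 'S'].
Result: ['H', 'C', 'S']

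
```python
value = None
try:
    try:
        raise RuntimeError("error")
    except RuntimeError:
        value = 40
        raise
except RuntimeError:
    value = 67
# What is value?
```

Step-by-step execution trace:
1. Inner try: `raise RuntimeError("error")` raises RuntimeError.
2. Inner `except RuntimeError` matches → value = 40.
3. bare `raise` re-raises the same RuntimeError.
4. Outer `except RuntimeError` matches → value = 67.
Result: 67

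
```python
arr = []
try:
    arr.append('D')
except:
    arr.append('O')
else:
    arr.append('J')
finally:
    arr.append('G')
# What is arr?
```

Step-by-step execution trace:
1. try: `arr.append('D')` → arr = ['D']. No exception raised.
2. `except` is skipped.
3. `else` runs: `arr.append('J')` → arr = ['D', 'J'].
4. `finally` always runs: `arr.append('G')` → arr = ['D', 'J', 'G'].
Result: ['D', 'J', 'G']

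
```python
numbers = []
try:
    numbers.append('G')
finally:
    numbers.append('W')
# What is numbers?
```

Step-by-step execution trace:
1. try: `numbers.append('G')` → numbers = ['G'].
2. The try body completes without raising.
3. finally always runs: `numbers.append('W')` → numbers = ['G', 'W'].
Result: ['G', 'W']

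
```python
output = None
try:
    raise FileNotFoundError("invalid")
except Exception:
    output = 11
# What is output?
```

Step-by-step execution trace:
1. `raise FileNotFoundError(...)` raises FileNotFoundError.
2. `except Exception` matches (FileNotFoundError is a subclass of Exception) → output = 11.
Result: 11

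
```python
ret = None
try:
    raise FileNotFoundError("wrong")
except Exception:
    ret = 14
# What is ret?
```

Step-by-step execution trace:
1. `raise FileNotFoundError(...)` raises FileNotFoundError.
2. `except Exception` matches (FileNotFoundError is a subclass of Exception) → ret = 14.
Result: 14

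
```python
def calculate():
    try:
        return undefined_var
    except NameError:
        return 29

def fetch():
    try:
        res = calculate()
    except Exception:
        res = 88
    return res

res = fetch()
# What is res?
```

Step-by-step execution trace:
1. `fetch()` calls `calculate()`.
2. In calculate: `undefined_var` raises NameError; `except NameError` catches it → returns 29.
3. In fetch: `res = calculate()` → res = 29. No exception reaches fetch.
4. `except Exception` is skipped; fetch returns 29.
5. res = 29.
Result: 29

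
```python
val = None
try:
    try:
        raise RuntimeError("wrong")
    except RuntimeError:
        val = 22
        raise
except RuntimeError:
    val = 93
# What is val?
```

Step-by-step execution trace:
1. Inner try: `raise RuntimeError("wrong")` raises RuntimeError.
2. Inner `except RuntimeError` matches → val = 22.
3. bare `raise` re-raises the same RuntimeError.
4. Outer `except RuntimeError` matches → val = 93.
Result: 93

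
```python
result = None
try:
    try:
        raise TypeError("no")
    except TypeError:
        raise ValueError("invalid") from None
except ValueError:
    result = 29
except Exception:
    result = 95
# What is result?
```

Step-by-step execution trace:
1. Inner try raises TypeError; inner `except TypeError` catches it.
2. `raise ValueError(...) from None` raises ValueError (from None suppresses __context__, but the active exception is still ValueError).
3. Outer `except ValueError` matches → result = 29.
4. `except Exception` is not reached.
Result: 29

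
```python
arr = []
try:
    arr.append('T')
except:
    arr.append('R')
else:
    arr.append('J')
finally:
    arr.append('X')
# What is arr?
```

Step-by-step execution trace:
1. try: `arr.append('T')` → arr = ['T']. No exception raised.
2. `except` is skipped.
3. `else` runs: `arr.append('J')` → arr = ['T', 'J'].
4. `finally` always runs: `arr.append('X')` → arr = ['T', 'J', 'X'].
Result: ['T', 'J', 'X']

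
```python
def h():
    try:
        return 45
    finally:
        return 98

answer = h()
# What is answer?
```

Step-by-step execution trace:
1. `h()` enters try: `return 45` sets pending return value 45.
2. Before returning, `finally: return 98` runs and overrides the pending return.
3. h() returns 98 → answer = 98.
Result: 98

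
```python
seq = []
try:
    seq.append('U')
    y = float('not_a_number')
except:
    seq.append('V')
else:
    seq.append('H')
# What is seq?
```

Step-by-step execution trace:
1. try: `seq.append('U')` → seq = ['U'].
2. `y = float('not_a_number')` raises ValueError.
3. bare `except` matches → `seq.append('V')` → seq = ['U', 'V'].
4. `else` is skipped (an exception was raised).
Result: ['U', 'V']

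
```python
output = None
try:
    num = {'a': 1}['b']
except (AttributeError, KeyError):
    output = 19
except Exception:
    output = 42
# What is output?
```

Step-by-step execution trace:
1. `num = {'a': 1}['b']` raises KeyError.
2. `except (AttributeError, KeyError)` matches (KeyError is in the tuple) → output = 19.
3. `except Exception` is not reached.
Result: 19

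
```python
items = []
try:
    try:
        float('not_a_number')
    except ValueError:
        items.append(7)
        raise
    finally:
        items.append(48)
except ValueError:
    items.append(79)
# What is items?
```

Step-by-step execution trace:
1. Inner try: `float('not_a_number')` raises ValueError.
2. Inner `except ValueError` matches → `items.append(7)` → items = [7].
3. bare `raise` re-raises ValueError.
4. Inner `finally` runs during unwinding: `items.append(48)` → items = [7, 48].
5. Outer `except ValueError` matches → `items.append(79)` → items = [7, 48, 79].
Result: [7, 48, 79]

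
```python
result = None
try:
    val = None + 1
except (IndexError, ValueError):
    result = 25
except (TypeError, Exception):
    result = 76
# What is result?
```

Step-by-step execution trace:
1. `val = None + 1` raises TypeError.
2. `except (IndexError, ValueError)` does not match TypeError; skipped.
3. `except (TypeError, Exception)` matches (TypeError is in the tuple) → result = 76.
Result: 76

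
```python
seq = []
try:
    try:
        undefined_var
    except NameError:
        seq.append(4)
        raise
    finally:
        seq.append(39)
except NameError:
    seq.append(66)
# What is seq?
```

Step-by-step execution trace:
1. Inner try: `undefined_var` raises NameError.
2. Inner `except NameError` matches → `seq.append(4)` → seq = [4].
3. bare `raise` re-raises NameError.
4. Inner `finally` runs during unwinding: `seq.append(39)` → seq = [4, 39].
5. Outer `except NameError` matches → `seq.append(66)` → seq = [4, 39, 66].
Result: [4, 39, 66]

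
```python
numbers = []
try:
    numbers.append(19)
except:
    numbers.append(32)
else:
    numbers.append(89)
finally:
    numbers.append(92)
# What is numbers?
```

Step-by-step execution trace:
1. try: `numbers.append(19)` → numbers = [19]. No exception raised.
2. `except` is skipped.
3. `else` runs: `numbers.append(89)` → numbers = [19, 89].
4. `finally` always runs: `numbers.append(92)` → numbers = [19, 89, 92].
Result: [19, 89, 92]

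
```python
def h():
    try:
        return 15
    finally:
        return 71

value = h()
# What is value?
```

Step-by-step execution trace:
1. `h()` enters try: `return 15` sets pending return value 15.
2. Before returning, `finally: return 71` runs and overrides the pending return.
3. h() returns 71 → value = 71.
Result: 71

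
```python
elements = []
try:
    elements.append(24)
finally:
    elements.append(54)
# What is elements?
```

Step-by-step execution trace:
1. try: `elements.append(24)` → elements = [24].
2. The try body completes without raising.
3. finally always runs: `elements.append(54)` → elements = [24, 54].
Result: [24, 54]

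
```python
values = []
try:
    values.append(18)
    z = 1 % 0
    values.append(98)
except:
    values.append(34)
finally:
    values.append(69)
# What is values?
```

Step-by-step execution trace:
1. try: `values.append(18)` → values = [18].
2. `z = 1 % 0` raises ZeroDivisionError; `values.append(98)` is not reached.
3. bare `except` matches → `values.append(34)` → values = [18, 34].
4. finally always runs: `values.append(69)` → values = [18, 34, 69].
Result: [18, 34, 69]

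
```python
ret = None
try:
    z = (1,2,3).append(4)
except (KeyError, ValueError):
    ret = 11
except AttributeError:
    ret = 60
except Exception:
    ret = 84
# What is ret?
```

Step-by-step execution trace:
1. `z = (1,2,3).append(4)` raises AttributeError.
2. `except (KeyError, ValueError)` does not match AttributeError; skipped.
3. `except AttributeError` matches (exact type match) → ret = 60.
4. `except Exception` is not reached.
Result: 60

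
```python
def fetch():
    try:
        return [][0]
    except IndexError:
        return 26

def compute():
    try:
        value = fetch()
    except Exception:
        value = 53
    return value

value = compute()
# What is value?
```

Step-by-step execution trace:
1. `compute()` calls `fetch()`.
2. In fetch: `[][0]` raises IndexError; `except IndexError` catches it → returns 26.
3. In compute: `value = fetch()` → value = 26. No exception reaches compute.
4. `except Exception` is skipped; compute returns 26.
5. value = 26.
Result: 26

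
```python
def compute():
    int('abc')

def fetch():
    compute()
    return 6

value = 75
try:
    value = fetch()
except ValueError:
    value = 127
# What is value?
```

Step-by-step execution trace:
1. value starts at 75.
2. try: `fetch()` calls `compute()`.
3. `compute()` evaluates `int('abc')`, which raises ValueError; it propagates through fetch (uncaught).
4. `return 6` in fetch is not reached; the assignment to value does not complete.
5. `except ValueError` matches → value = 127.
Result: 127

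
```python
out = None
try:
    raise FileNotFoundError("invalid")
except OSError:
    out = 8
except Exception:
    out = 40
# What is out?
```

Step-by-step execution trace:
1. `raise FileNotFoundError(...)` raises FileNotFoundError.
2. `except OSError` matches (FileNotFoundError is a subclass of OSError) → out = 8.
3. `except Exception` is not reached.
Result: 8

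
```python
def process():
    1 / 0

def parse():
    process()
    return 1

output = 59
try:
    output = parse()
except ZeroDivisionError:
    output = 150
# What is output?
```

Step-by-step execution trace:
1. output starts at 59.
2. try: `parse()` calls `process()`.
3. `process()` evaluates `1 / 0`, which raises ZeroDivisionError; it propagates through parse (uncaught).
4. `return 1` in parse is not reached; the assignment to output does not complete.
5. `except ZeroDivisionError` matches → output = 150.
Result: 150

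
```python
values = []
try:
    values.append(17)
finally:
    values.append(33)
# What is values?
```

Step-by-step execution trace:
1. try: `values.append(17)` → values = [17].
2. The try body completes without raising.
3. finally always runs: `values.append(33)` → values = [17, 33].
Result: [17, 33]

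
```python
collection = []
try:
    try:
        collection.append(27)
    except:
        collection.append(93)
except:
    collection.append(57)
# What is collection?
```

Step-by-step execution trace:
1. Inner try: `collection.append(27)` → collection = [27]. No exception raised.
2. Inner `except` is skipped.
3. Inner try completes normally; outer `except` is skipped.
Result: [27]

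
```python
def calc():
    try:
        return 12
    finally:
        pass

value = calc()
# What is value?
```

Step-by-step execution trace:
1. `calc()` enters try: `return 12` sets pending return value 12.
2. Before returning, `finally: pass` runs (no effect).
3. calc() returns 12 → value = 12.
Result: 12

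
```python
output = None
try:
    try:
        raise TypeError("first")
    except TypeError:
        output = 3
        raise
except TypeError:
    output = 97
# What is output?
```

Step-by-step execution trace:
1. Inner try: `raise TypeError("first")` raises TypeError.
2. Inner `except TypeError` matches → output = 3.
3. bare `raise` re-raises the same TypeError.
4. Outer `except TypeError` matches → output = 97.
Result: 97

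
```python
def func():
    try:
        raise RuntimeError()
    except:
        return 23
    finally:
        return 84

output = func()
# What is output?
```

Step-by-step execution trace:
1. `func()` enters try: `raise RuntimeError()` raises RuntimeError.
2. bare `except` matches → `return 23` sets pending return value 23.
3. Before returning, `finally: return 84` runs and overrides the pending return.
4. func() returns 84 → output = 84.
Result: 84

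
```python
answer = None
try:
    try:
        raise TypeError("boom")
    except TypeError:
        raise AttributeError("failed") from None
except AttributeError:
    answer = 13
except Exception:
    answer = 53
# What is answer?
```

Step-by-step execution trace:
1. Inner try raises TypeError; inner `except TypeError` catches it.
2. `raise AttributeError(...) from None` raises AttributeError (from None suppresses __context__, but the active exception is still AttributeError).
3. Outer `except AttributeError` matches → answer = 13.
4. `except Exception` is not reached.
Result: 13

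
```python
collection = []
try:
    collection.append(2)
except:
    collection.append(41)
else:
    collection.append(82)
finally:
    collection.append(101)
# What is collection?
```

Step-by-step execution trace:
1. try: `collection.append(2)` → collection = [2]. No exception raised.
2. `except` is skipped.
3. `else` runs: `collection.append(82)` → collection = [2, 82].
4. `finally` always runs: `collection.append(101)` → collection = [2, 82, 101].
Result: [2, 82, 101]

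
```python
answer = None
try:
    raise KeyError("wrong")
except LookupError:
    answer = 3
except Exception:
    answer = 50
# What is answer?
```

Step-by-step execution trace:
1. `raise KeyError(...)` raises KeyError.
2. `except LookupError` matches (KeyError is a subclass of LookupError) → answer = 3.
3. `except Exception` is not reached.
Result: 3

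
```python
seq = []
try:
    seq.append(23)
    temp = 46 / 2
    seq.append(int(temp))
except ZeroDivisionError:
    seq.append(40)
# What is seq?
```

Step-by-step execution trace:
1. try: `seq.append(23)` → seq = [23].
2. `temp = 46 / 2` → temp = 23.0. No exception raised.
3. `seq.append(int(temp))` → seq = [23, 23].
4. `except ZeroDivisionError` is skipped (no exception was raised).
Result: [23, 23]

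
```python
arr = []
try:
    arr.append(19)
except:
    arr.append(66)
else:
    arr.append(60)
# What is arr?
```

Step-by-step execution trace:
1. try: `arr.append(19)` → arr = [19]. No exception raised.
2. `except` is skipped.
3. `else` runs (try completed without exception): `arr.append(60)` → arr = [19, 60].
Result: [19, 60]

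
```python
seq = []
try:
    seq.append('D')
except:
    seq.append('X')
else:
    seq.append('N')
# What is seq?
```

Step-by-step execution trace:
1. try: `seq.append('D')` → seq = ['D']. No exception raised.
2. `except` is skipped.
3. `else` runs (try completed without exception): `seq.append('N')` → seq = ['D', 'N'].
Result: ['D', 'N']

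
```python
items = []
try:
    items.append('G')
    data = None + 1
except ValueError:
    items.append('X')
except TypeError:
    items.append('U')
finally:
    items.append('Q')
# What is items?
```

Step-by-step execution trace:
1. try: `items.append('G')` → items = ['G'].
2. `data = None + 1` raises TypeError.
3. `except ValueError` does not match TypeError; skipped.
4. `except TypeError` matches → `items.append('U')` → items = ['G', 'U'].
5. finally always runs: `items.append('Q')` → items = ['G', 'U', 'Q'].
Result: ['G', 'U', 'Q']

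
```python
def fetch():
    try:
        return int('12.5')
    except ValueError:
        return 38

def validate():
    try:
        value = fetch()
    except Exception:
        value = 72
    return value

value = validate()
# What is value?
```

Step-by-step execution trace:
1. `validate()` calls `fetch()`.
2. In fetch: `int('12.5')` raises ValueError; `except ValueError` catches it → returns 38.
3. In validate: `value = fetch()` → value = 38. No exception reaches validate.
4. `except Exception` is skipped; validate returns 38.
5. value = 38.
Result: 38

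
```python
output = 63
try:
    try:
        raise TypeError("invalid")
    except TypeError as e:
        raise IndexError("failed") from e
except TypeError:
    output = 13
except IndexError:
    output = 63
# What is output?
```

Step-by-step execution trace:
1. Inner try raises TypeError; inner `except TypeError as e` catches it.
2. `raise IndexError(...) from e` raises IndexError (TypeError is attached as __cause__, but only IndexError is active).
3. Outer `except TypeError` does not match IndexError; skipped.
4. Outer `except IndexError` matches → output = 63.
Result: 63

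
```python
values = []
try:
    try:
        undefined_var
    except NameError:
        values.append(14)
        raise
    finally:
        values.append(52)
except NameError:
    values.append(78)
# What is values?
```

Step-by-step execution trace:
1. Inner try: `undefined_var` raises NameError.
2. Inner `except NameError` matches → `values.append(14)` → values = [14].
3. bare `raise` re-raises NameError.
4. Inner `finally` runs during unwinding: `values.append(52)` → values = [14, 52].
5. Outer `except NameError` matches → `values.append(78)` → values = [14, 52, 78].
Result: [14, 52, 78]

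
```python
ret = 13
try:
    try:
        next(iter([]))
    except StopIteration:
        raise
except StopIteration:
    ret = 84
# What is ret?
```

Step-by-step execution trace:
1. Inner try: `next(iter([]))` raises StopIteration.
2. Inner `except StopIteration` matches; bare `raise` re-raises the same StopIteration.
3. Outer `except StopIteration` matches → ret = 84.
Result: 84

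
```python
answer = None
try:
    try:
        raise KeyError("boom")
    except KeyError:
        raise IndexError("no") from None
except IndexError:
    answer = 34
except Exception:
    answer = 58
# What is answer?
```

Step-by-step execution trace:
1. Inner try raises KeyError; inner `except KeyError` catches it.
2. `raise IndexError(...) from None` raises IndexError (from None suppresses __context__, but the active exception is still IndexError).
3. Outer `except IndexError` matches → answer = 34.
4. `except Exception` is not reached.
Result: 34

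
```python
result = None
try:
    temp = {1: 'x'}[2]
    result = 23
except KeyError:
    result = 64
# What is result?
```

Step-by-step execution trace:
1. `temp = {1: 'x'}[2]` raises KeyError.
2. `result = 23` is not reached.
3. `except KeyError` matches → result = 64.
Result: 64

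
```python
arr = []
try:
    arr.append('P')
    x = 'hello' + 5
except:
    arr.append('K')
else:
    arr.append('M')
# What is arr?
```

Step-by-step execution trace:
1. try: `arr.append('P')` → arr = ['P'].
2. `x = 'hello' + 5` raises TypeError.
3. bare `except` matches → `arr.append('K')` → arr = ['P', 'K'].
4. `else` is skipped (an exception was raised).
Result: ['P', 'K']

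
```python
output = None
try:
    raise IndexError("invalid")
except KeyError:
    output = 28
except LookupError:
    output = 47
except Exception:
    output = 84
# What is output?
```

Step-by-step execution trace:
1. `raise IndexError(...)` raises IndexError.
2. `except KeyError` does not match (IndexError is not a subclass of KeyError); skipped.
3. `except LookupError` matches (IndexError is a subclass of LookupError) → output = 47.
4. `except Exception` is not reached.
Result: 47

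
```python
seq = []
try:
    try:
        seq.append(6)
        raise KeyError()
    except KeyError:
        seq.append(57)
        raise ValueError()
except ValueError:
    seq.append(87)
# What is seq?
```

Step-by-step execution trace:
1. Inner try: `seq.append(6)` → seq = [6].
2. `raise KeyError()` raises KeyError.
3. Inner `except KeyError` matches → `seq.append(57)` → seq = [6, 57].
4. `raise ValueError()` raises ValueError; propagates to outer try.
5. Outer `except ValueError` matches → `seq.append(87)` → seq = [6, 57, 87].
Result: [6, 57, 87]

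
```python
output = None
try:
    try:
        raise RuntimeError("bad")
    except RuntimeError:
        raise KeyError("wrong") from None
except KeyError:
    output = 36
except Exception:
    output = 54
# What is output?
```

Step-by-step execution trace:
1. Inner try raises RuntimeError; inner `except RuntimeError` catches it.
2. `raise KeyError(...) from None` raises KeyError (from None suppresses __context__, but the active exception is still KeyError).
3. Outer `except KeyError` matches → output = 36.
4. `except Exception` is not reached.
Result: 36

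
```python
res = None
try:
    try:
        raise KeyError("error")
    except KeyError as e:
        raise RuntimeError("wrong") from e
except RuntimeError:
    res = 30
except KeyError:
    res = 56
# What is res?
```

Step-by-step execution trace:
1. Inner try raises KeyError; inner `except KeyError as e` catches it.
2. `raise RuntimeError(...) from e` raises RuntimeError (KeyError is attached as __cause__, but only RuntimeError is active).
3. Outer `except RuntimeError` matches → res = 30.
4. `except KeyError` is not reached.
Result: 30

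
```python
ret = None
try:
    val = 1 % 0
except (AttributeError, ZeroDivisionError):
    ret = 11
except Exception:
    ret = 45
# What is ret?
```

Step-by-step execution trace:
1. `val = 1 % 0` raises ZeroDivisionError.
2. `except (AttributeError, ZeroDivisionError)` matches (ZeroDivisionError is in the tuple) → ret = 11.
3. `except Exception` is not reached.
Result: 11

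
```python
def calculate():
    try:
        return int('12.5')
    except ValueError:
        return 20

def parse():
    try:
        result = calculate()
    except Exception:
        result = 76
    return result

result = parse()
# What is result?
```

Step-by-step execution trace:
1. `parse()` calls `calculate()`.
2. In calculate: `int('12.5')` raises ValueError; `except ValueError` catches it → returns 20.
3. In parse: `result = calculate()` → result = 20. No exception reaches parse.
4. `except Exception` is skipped; parse returns 20.
5. result = 20.
Result: 20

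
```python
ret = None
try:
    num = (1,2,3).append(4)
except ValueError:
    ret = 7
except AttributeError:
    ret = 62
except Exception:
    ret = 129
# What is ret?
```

Step-by-step execution trace:
1. `num = (1,2,3).append(4)` raises AttributeError.
2. `except ValueError` does not match AttributeError; skipped.
3. `except AttributeError` matches → ret = 62.
4. Remaining except clauses are skipped.
Result: 62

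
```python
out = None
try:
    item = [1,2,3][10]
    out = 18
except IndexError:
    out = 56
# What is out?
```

Step-by-step execution trace:
1. `item = [1,2,3][10]` raises IndexError.
2. `out = 18` is not reached.
3. `except IndexError` matches → out = 56.
Result: 56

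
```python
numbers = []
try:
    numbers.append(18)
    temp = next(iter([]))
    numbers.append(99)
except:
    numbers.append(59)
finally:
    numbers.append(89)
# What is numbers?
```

Step-by-step execution trace:
1. try: `numbers.append(18)` → numbers = [18].
2. `temp = next(iter([]))` raises StopIteration; `numbers.append(99)` is not reached.
3. bare `except` matches → `numbers.append(59)` → numbers = [18, 59].
4. finally always runs: `numbers.append(89)` → numbers = [18, 59, 89].
Result: [18, 59, 89]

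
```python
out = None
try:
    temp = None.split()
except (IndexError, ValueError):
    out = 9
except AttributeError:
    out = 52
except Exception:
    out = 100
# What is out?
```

Step-by-step execution trace:
1. `temp = None.split()` raises AttributeError.
2. `except (IndexError, ValueError)` does not match AttributeError; skipped.
3. `except AttributeError` matches (exact type match) → out = 52.
4. `except Exception` is not reached.
Result: 52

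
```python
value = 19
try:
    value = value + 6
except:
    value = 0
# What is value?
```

Step-by-step execution trace:
1. value starts at 19.
2. try: `value = value + 6` → value = 25. No exception raised.
3. `except` is skipped.
Result: 25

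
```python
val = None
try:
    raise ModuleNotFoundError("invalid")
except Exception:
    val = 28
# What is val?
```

Step-by-step execution trace:
1. `raise ModuleNotFoundError(...)` raises ModuleNotFoundError.
2. `except Exception` matches (ModuleNotFoundError is a subclass of Exception) → val = 28.
Result: 28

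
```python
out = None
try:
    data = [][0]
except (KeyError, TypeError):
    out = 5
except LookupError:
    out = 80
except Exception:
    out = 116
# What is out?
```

Step-by-step execution trace:
1. `data = [][0]` raises IndexError.
2. `except (KeyError, TypeError)` does not match IndexError; skipped.
3. `except LookupError` matches (IndexError is a subclass of LookupError) → out = 80.
4. `except Exception` is not reached.
Result: 80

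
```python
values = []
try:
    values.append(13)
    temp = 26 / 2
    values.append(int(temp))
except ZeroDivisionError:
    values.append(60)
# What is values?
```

Step-by-step execution trace:
1. try: `values.append(13)` → values = [13].
2. `temp = 26 / 2` → temp = 13.0. No exception raised.
3. `values.append(int(temp))` → values = [13, 13].
4. `except ZeroDivisionError` is skipped (no exception was raised).
Result: [13, 13]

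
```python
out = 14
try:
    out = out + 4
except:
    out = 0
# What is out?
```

Step-by-step execution trace:
1. out starts at 14.
2. try: `out = out + 4` → out = 18. No exception raised.
3. `except` is skipped.
Result: 18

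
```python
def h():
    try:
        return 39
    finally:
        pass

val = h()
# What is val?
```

Step-by-step execution trace:
1. `h()` enters try: `return 39` sets pending return value 39.
2. Before returning, `finally: pass` runs (no effect).
3. h() returns 39 → val = 39.
Result: 39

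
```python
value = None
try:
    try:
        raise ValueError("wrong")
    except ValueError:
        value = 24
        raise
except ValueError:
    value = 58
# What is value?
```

Step-by-step execution trace:
1. Inner try: `raise ValueError("wrong")` raises ValueError.
2. Inner `except ValueError` matches → value = 24.
3. bare `raise` re-raises the same ValueError.
4. Outer `except ValueError` matches → value = 58.
Result: 58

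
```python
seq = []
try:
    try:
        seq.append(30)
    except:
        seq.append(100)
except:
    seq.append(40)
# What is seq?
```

Step-by-step execution trace:
1. Inner try: `seq.append(30)` → seq = [30]. No exception raised.
2. Inner `except` is skipped.
3. Inner try completes normally; outer `except` is skipped.
Result: [30]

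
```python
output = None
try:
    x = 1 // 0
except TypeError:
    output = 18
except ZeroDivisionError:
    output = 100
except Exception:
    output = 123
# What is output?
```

Step-by-step execution trace:
1. `x = 1 // 0` raises ZeroDivisionError.
2. `except TypeError` does not match ZeroDivisionError; skipped.
3. `except ZeroDivisionError` matches → output = 100.
4. Remaining except clauses are skipped.
Result: 100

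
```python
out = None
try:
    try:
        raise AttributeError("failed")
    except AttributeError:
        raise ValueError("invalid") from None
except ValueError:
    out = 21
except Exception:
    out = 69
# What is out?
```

Step-by-step execution trace:
1. Inner try raises AttributeError; inner `except AttributeError` catches it.
2. `raise ValueError(...) from None` raises ValueError (from None suppresses __context__, but the active exception is still ValueError).
3. Outer `except ValueError` matches → out = 21.
4. `except Exception` is not reached.
Result: 21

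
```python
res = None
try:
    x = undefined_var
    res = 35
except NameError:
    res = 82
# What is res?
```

Step-by-step execution trace:
1. `x = undefined_var` raises NameError.
2. `res = 35` is not reached.
3. `except NameError` matches → res = 82.
Result: 82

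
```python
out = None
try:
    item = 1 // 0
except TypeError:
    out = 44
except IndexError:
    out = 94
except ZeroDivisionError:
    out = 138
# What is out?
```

Step-by-step execution trace:
1. `item = 1 // 0` raises ZeroDivisionError.
2. `except TypeError` does not match ZeroDivisionError; skipped.
3. `except IndexError` does not match ZeroDivisionError; skipped.
4. `except ZeroDivisionError` matches → out = 138.
Result: 138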